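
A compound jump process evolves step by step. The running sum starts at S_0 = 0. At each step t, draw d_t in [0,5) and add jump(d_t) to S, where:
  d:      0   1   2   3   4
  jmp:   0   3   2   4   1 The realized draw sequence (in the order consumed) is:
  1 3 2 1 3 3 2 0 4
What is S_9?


t=0: S=0, d=1, jump=3, S_1=3
t=1: S=3, d=3, jump=4, S_2=7
t=2: S=7, d=2, jump=2, S_3=9
t=3: S=9, d=1, jump=3, S_4=12
t=4: S=12, d=3, jump=4, S_5=16
t=5: S=16, d=3, jump=4, S_6=20
t=6: S=20, d=2, jump=2, S_7=22
t=7: S=22, d=0, jump=0, S_8=22
t=8: S=22, d=4, jump=1, S_9=23

23


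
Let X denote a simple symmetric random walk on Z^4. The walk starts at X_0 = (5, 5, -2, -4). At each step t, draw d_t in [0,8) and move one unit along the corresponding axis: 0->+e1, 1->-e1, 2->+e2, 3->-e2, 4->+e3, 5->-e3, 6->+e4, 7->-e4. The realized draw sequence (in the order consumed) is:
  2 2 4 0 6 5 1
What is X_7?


(5, 7, -2, -3)

t=0: X=(5, 5, -2, -4), d=2 → +e2, X_1=(5, 6, -2, -4)
t=1: X=(5, 6, -2, -4), d=2 → +e2, X_2=(5, 7, -2, -4)
t=2: X=(5, 7, -2, -4), d=4 → +e3, X_3=(5, 7, -1, -4)
t=3: X=(5, 7, -1, -4), d=0 → +e1, X_4=(6, 7, -1, -4)
t=4: X=(6, 7, -1, -4), d=6 → +e4, X_5=(6, 7, -1, -3)
t=5: X=(6, 7, -1, -3), d=5 → -e3, X_6=(6, 7, -2, -3)
t=6: X=(6, 7, -2, -3), d=1 → -e1, X_7=(5, 7, -2, -3)


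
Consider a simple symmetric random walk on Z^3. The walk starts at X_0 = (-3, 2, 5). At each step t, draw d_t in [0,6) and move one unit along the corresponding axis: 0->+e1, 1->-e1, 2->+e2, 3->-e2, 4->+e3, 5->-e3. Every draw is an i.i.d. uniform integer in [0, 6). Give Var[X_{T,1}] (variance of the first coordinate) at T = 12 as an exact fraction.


Outcome values over d=0..5: [1, -1, 0, 0, 0, 0]
Σy = 0, Σy² = 2, M = 6
μ = 0/6 = 0,  σ² = 2/6 − (0)² = 1/3
Independent increments: Var[X_12] = 12·σ² = 12·(1/3) = 4

4


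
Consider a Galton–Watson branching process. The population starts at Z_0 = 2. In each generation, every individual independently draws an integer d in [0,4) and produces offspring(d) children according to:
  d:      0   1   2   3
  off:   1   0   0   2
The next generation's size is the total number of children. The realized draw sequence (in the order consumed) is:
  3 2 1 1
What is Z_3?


gen 0: Z_0=2, draws=[3, 2], offspring=[2, 0], Z_1=2
gen 1: Z_1=2, draws=[1, 1], offspring=[0, 0], Z_2=0
gen 2: Z_2=0, draws=[], offspring=[], Z_3=0

0


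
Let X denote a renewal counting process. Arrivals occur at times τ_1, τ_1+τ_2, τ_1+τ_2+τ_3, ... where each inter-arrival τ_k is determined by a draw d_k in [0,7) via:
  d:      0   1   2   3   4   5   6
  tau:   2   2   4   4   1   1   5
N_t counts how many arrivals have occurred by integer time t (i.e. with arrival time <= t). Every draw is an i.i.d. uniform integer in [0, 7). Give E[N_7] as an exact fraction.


Inter-arrival values over d=0..6: [2, 2, 4, 4, 1, 1, 5]
Each d has probability 1/7, so the pmf of τ is: f(1) = 2/7, f(2) = 2/7, f(4) = 2/7, f(5) = 1/7
Renewal equation for m(n) = E[N_n]: condition on τ_1 = k (if k <= n, one arrival plus a fresh copy on the remaining n−k steps): m(n) = F(n) + Σ_{k<=n} f(k)·m(n−k), where F(n) = P(τ <= n) and m(0) = 0
m(1) = F(1) = 2/7
m(2) = F(2) + f(1)·m(1) = 4/7 + 2/7·2/7 = 32/49
m(3) = F(3) + f(1)·m(2) + f(2)·m(1) = 4/7 + 2/7·32/49 + 2/7·2/7 = 288/343
m(4) = F(4) + f(1)·m(3) + f(2)·m(2) = 6/7 + 2/7·288/343 + 2/7·32/49 = 3082/2401
m(5) = F(5) + f(1)·m(4) + f(2)·m(3) + f(4)·m(1) = 1 + 2/7·3082/2401 + 2/7·288/343 + 2/7·2/7 = 28375/16807
m(6) = F(6) + f(1)·m(5) + f(2)·m(4) + f(4)·m(2) + f(5)·m(1) = 1 + 2/7·28375/16807 + 2/7·3082/2401 + 2/7·32/49 + 1/7·2/7 = 244301/117649
m(7) = F(7) + f(1)·m(6) + f(2)·m(5) + f(4)·m(3) + f(5)·m(2) = 1 + 2/7·244301/117649 + 2/7·28375/16807 + 2/7·288/343 + 1/7·32/49 = 1983795/823543
E[N_7] = m(7) = 1983795/823543

1983795/823543


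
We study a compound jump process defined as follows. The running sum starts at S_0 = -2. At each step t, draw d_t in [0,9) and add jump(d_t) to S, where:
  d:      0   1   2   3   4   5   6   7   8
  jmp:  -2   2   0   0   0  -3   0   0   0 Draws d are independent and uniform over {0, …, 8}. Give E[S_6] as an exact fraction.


-4

Outcome values over d=0..8: [-2, 2, 0, 0, 0, -3, 0, 0, 0]
Σy = -3, Σy² = 17, M = 9
μ = -3/9 = -1/3,  σ² = 17/9 − (-1/3)² = 16/9
E[S_6] = -2 + 6·(-1/3) = -4


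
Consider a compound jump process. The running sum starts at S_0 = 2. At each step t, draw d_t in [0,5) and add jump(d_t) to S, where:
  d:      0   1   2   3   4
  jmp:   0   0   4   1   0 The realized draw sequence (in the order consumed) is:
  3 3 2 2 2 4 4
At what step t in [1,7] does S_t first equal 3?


1

t=0: S=2, d=3, jump=1, S_1=3
t=1: S=3, d=3, jump=1, S_2=4
t=2: S=4, d=2, jump=4, S_3=8
t=3: S=8, d=2, jump=4, S_4=12
t=4: S=12, d=2, jump=4, S_5=16
t=5: S=16, d=4, jump=0, S_6=16
t=6: S=16, d=4, jump=0, S_7=16


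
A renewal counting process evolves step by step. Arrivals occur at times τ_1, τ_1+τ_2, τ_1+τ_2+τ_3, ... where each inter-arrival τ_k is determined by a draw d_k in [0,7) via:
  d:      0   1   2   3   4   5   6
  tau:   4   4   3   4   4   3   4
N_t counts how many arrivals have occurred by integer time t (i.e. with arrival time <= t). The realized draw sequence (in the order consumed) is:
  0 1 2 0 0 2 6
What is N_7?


draw d_1=0: τ_1=4, arrival time A_1=4
draw d_2=1: τ_2=4, arrival time A_2=8
draw d_3=2: τ_3=3, arrival time A_3=11
draw d_4=0: τ_4=4, arrival time A_4=15
draw d_5=0: τ_5=4, arrival time A_5=19
draw d_6=2: τ_6=3, arrival time A_6=22
draw d_7=6: τ_7=4, arrival time A_7=26
N_t over t=0..7: 0:0 1:0 2:0 3:0 4:1 5:1 6:1 7:1

1


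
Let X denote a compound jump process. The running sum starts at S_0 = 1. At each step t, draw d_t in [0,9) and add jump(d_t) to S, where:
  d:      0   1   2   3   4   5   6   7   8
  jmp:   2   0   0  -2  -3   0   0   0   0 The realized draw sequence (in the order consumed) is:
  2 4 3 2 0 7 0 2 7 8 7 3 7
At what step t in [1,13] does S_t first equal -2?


t=0: S=1, d=2, jump=0, S_1=1
t=1: S=1, d=4, jump=-3, S_2=-2
t=2: S=-2, d=3, jump=-2, S_3=-4
t=3: S=-4, d=2, jump=0, S_4=-4
t=4: S=-4, d=0, jump=2, S_5=-2
t=5: S=-2, d=7, jump=0, S_6=-2
t=6: S=-2, d=0, jump=2, S_7=0
t=7: S=0, d=2, jump=0, S_8=0
t=8: S=0, d=7, jump=0, S_9=0
t=9: S=0, d=8, jump=0, S_10=0
t=10: S=0, d=7, jump=0, S_11=0
t=11: S=0, d=3, jump=-2, S_12=-2
t=12: S=-2, d=7, jump=0, S_13=-2

2


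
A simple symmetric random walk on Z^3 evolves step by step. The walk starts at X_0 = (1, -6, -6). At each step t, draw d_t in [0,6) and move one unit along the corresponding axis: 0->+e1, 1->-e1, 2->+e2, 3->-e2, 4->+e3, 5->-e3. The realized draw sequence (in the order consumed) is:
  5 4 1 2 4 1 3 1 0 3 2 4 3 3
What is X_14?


t=0: X=(1, -6, -6), d=5 → -e3, X_1=(1, -6, -7)
t=1: X=(1, -6, -7), d=4 → +e3, X_2=(1, -6, -6)
t=2: X=(1, -6, -6), d=1 → -e1, X_3=(0, -6, -6)
t=3: X=(0, -6, -6), d=2 → +e2, X_4=(0, -5, -6)
t=4: X=(0, -5, -6), d=4 → +e3, X_5=(0, -5, -5)
t=5: X=(0, -5, -5), d=1 → -e1, X_6=(-1, -5, -5)
t=6: X=(-1, -5, -5), d=3 → -e2, X_7=(-1, -6, -5)
t=7: X=(-1, -6, -5), d=1 → -e1, X_8=(-2, -6, -5)
t=8: X=(-2, -6, -5), d=0 → +e1, X_9=(-1, -6, -5)
t=9: X=(-1, -6, -5), d=3 → -e2, X_10=(-1, -7, -5)
t=10: X=(-1, -7, -5), d=2 → +e2, X_11=(-1, -6, -5)
t=11: X=(-1, -6, -5), d=4 → +e3, X_12=(-1, -6, -4)
t=12: X=(-1, -6, -4), d=3 → -e2, X_13=(-1, -7, -4)
t=13: X=(-1, -7, -4), d=3 → -e2, X_14=(-1, -8, -4)

(-1, -8, -4)


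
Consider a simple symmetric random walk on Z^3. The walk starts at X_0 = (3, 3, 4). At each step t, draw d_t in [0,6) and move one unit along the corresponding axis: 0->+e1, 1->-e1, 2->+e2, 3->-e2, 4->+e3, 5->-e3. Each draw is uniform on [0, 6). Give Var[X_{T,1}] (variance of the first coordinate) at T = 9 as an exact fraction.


Outcome values over d=0..5: [1, -1, 0, 0, 0, 0]
Σy = 0, Σy² = 2, M = 6
μ = 0/6 = 0,  σ² = 2/6 − (0)² = 1/3
Independent increments: Var[X_9] = 9·σ² = 9·(1/3) = 3

3


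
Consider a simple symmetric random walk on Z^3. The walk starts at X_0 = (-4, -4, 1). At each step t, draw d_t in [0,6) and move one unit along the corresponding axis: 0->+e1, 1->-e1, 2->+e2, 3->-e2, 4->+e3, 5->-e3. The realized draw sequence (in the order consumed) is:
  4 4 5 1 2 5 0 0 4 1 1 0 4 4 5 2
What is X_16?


t=0: X=(-4, -4, 1), d=4 → +e3, X_1=(-4, -4, 2)
t=1: X=(-4, -4, 2), d=4 → +e3, X_2=(-4, -4, 3)
t=2: X=(-4, -4, 3), d=5 → -e3, X_3=(-4, -4, 2)
t=3: X=(-4, -4, 2), d=1 → -e1, X_4=(-5, -4, 2)
t=4: X=(-5, -4, 2), d=2 → +e2, X_5=(-5, -3, 2)
t=5: X=(-5, -3, 2), d=5 → -e3, X_6=(-5, -3, 1)
t=6: X=(-5, -3, 1), d=0 → +e1, X_7=(-4, -3, 1)
t=7: X=(-4, -3, 1), d=0 → +e1, X_8=(-3, -3, 1)
t=8: X=(-3, -3, 1), d=4 → +e3, X_9=(-3, -3, 2)
t=9: X=(-3, -3, 2), d=1 → -e1, X_10=(-4, -3, 2)
t=10: X=(-4, -3, 2), d=1 → -e1, X_11=(-5, -3, 2)
t=11: X=(-5, -3, 2), d=0 → +e1, X_12=(-4, -3, 2)
t=12: X=(-4, -3, 2), d=4 → +e3, X_13=(-4, -3, 3)
t=13: X=(-4, -3, 3), d=4 → +e3, X_14=(-4, -3, 4)
t=14: X=(-4, -3, 4), d=5 → -e3, X_15=(-4, -3, 3)
t=15: X=(-4, -3, 3), d=2 → +e2, X_16=(-4, -2, 3)

(-4, -2, 3)


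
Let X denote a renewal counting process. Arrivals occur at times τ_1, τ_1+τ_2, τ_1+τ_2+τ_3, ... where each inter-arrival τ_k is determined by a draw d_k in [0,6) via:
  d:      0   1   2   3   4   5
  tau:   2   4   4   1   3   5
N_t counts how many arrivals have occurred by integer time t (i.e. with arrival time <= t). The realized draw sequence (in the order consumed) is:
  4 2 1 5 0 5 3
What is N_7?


draw d_1=4: τ_1=3, arrival time A_1=3
draw d_2=2: τ_2=4, arrival time A_2=7
draw d_3=1: τ_3=4, arrival time A_3=11
draw d_4=5: τ_4=5, arrival time A_4=16
draw d_5=0: τ_5=2, arrival time A_5=18
draw d_6=5: τ_6=5, arrival time A_6=23
draw d_7=3: τ_7=1, arrival time A_7=24
N_t over t=0..7: 0:0 1:0 2:0 3:1 4:1 5:1 6:1 7:2

2


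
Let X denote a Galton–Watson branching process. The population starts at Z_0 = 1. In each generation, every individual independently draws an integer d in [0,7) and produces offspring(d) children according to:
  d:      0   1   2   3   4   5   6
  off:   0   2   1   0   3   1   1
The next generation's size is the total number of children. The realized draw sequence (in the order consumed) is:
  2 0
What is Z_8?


0

gen 0: Z_0=1, draws=[2], offspring=[1], Z_1=1
gen 1: Z_1=1, draws=[0], offspring=[0], Z_2=0
gen 2: Z_2=0, draws=[], offspring=[], Z_3=0
gen 3: Z_3=0, draws=[], offspring=[], Z_4=0
gen 4: Z_4=0, draws=[], offspring=[], Z_5=0
gen 5: Z_5=0, draws=[], offspring=[], Z_6=0
gen 6: Z_6=0, draws=[], offspring=[], Z_7=0
gen 7: Z_7=0, draws=[], offspring=[], Z_8=0


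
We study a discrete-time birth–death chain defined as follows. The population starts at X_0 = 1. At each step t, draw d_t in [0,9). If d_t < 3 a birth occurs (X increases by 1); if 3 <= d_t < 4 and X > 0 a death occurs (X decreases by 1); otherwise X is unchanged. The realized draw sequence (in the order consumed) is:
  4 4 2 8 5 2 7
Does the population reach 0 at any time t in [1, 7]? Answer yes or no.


t=0: X=1, d=4 → hold, X_1=1
t=1: X=1, d=4 → hold, X_2=1
t=2: X=1, d=2 → birth, X_3=2
t=3: X=2, d=8 → hold, X_4=2
t=4: X=2, d=5 → hold, X_5=2
t=5: X=2, d=2 → birth, X_6=3
t=6: X=3, d=7 → hold, X_7=3

no


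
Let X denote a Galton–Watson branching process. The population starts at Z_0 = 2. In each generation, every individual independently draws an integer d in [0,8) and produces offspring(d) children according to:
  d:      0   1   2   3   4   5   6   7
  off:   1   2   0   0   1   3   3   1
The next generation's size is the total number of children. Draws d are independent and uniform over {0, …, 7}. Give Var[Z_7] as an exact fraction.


Outcome values over d=0..7: [1, 2, 0, 0, 1, 3, 3, 1]
Σy = 11, Σy² = 25, M = 8
μ = 11/8 = 11/8,  σ² = 25/8 − (11/8)² = 79/64
V_0 = 0, E_0 = 2
V_1 = 79/64·E_0 + (11/8)²·V_0 = 79/32;  E_1 = 11/4
V_2 = 79/64·E_1 + (11/8)²·V_1 = 16511/2048;  E_2 = 121/32
V_3 = 79/64·E_2 + (11/8)²·V_2 = 2609607/131072;  E_3 = 1331/256
V_4 = 79/64·E_3 + (11/8)²·V_3 = 369598735/8388608;  E_4 = 14641/2048
V_5 = 79/64·E_4 + (11/8)²·V_4 = 49459040279/536870912;  E_5 = 161051/16384
V_6 = 79/64·E_5 + (11/8)²·V_5 = 6401452088031/34359738368;  E_6 = 1771561/131072
V_7 = 79/64·E_6 + (11/8)²·V_6 = 811263625507687/2199023255552;  E_7 = 19487171/1048576

811263625507687/2199023255552


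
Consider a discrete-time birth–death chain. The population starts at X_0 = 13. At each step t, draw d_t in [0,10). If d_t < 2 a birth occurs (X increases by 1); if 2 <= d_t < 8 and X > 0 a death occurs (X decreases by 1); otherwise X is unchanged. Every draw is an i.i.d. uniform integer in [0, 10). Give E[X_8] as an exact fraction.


49/5

X can drop by at most 1 per step and X_0 = 13 > T = 8, so X_t >= 13 − t >= 5 > 0 for every t <= 8: the floor at 0 (the 'and X > 0' condition) never binds. Hence X_8 = X_0 + Σ_{t<8} Y_t with i.i.d. increments Y_t = y(d_t) ∈ {+1, −1, 0}.
Outcome values over d=0..9: [1, 1, -1, -1, -1, -1, -1, -1, 0, 0]
Σy = -4, Σy² = 8, M = 10
μ = -4/10 = -2/5,  σ² = 8/10 − (-2/5)² = 16/25
E[X_8] = 13 + 8·(-2/5) = 49/5


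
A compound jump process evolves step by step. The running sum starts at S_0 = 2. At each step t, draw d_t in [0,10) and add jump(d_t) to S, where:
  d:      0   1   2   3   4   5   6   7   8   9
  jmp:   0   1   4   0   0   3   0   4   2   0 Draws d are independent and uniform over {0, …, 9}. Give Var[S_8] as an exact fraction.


528/25

Outcome values over d=0..9: [0, 1, 4, 0, 0, 3, 0, 4, 2, 0]
Σy = 14, Σy² = 46, M = 10
μ = 14/10 = 7/5,  σ² = 46/10 − (7/5)² = 66/25
Independent increments: Var[S_8] = 8·σ² = 8·(66/25) = 528/25


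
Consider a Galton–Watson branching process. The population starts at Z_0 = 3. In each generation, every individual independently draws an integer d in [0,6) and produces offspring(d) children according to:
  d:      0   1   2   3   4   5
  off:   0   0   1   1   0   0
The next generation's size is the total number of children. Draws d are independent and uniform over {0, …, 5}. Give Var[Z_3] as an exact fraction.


Outcome values over d=0..5: [0, 0, 1, 1, 0, 0]
Σy = 2, Σy² = 2, M = 6
μ = 2/6 = 1/3,  σ² = 2/6 − (1/3)² = 2/9
V_0 = 0, E_0 = 3
V_1 = 2/9·E_0 + (1/3)²·V_0 = 2/3;  E_1 = 1
V_2 = 2/9·E_1 + (1/3)²·V_1 = 8/27;  E_2 = 1/3
V_3 = 2/9·E_2 + (1/3)²·V_2 = 26/243;  E_3 = 1/9

26/243


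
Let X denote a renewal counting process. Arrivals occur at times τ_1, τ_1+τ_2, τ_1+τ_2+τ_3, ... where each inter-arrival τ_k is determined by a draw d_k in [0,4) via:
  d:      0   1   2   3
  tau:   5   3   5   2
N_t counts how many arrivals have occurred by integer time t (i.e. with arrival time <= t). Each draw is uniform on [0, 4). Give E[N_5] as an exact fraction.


19/16

Inter-arrival values over d=0..3: [5, 3, 5, 2]
Each d has probability 1/4, so the pmf of τ is: f(2) = 1/4, f(3) = 1/4, f(5) = 1/2
Renewal equation for m(n) = E[N_n]: condition on τ_1 = k (if k <= n, one arrival plus a fresh copy on the remaining n−k steps): m(n) = F(n) + Σ_{k<=n} f(k)·m(n−k), where F(n) = P(τ <= n) and m(0) = 0
m(1) = F(1) = 0
m(2) = F(2) = 1/4
m(3) = F(3) = 1/2
m(4) = F(4) + f(2)·m(2) = 1/2 + 1/4·1/4 = 9/16
m(5) = F(5) + f(2)·m(3) + f(3)·m(2) = 1 + 1/4·1/2 + 1/4·1/4 = 19/16
E[N_5] = m(5) = 19/16


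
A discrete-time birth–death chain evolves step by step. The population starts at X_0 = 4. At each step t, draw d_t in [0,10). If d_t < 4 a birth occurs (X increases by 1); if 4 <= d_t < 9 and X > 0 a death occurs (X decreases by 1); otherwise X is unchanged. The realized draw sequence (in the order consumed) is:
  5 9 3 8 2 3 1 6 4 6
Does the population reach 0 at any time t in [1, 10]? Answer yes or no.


no

t=0: X=4, d=5 → death, X_1=3
t=1: X=3, d=9 → hold, X_2=3
t=2: X=3, d=3 → birth, X_3=4
t=3: X=4, d=8 → death, X_4=3
t=4: X=3, d=2 → birth, X_5=4
t=5: X=4, d=3 → birth, X_6=5
t=6: X=5, d=1 → birth, X_7=6
t=7: X=6, d=6 → death, X_8=5
t=8: X=5, d=4 → death, X_9=4
t=9: X=4, d=6 → death, X_10=3


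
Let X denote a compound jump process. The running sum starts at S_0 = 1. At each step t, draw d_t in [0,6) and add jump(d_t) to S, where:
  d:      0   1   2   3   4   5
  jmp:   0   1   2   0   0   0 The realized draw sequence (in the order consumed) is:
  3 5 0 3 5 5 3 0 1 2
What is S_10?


t=0: S=1, d=3, jump=0, S_1=1
t=1: S=1, d=5, jump=0, S_2=1
t=2: S=1, d=0, jump=0, S_3=1
t=3: S=1, d=3, jump=0, S_4=1
t=4: S=1, d=5, jump=0, S_5=1
t=5: S=1, d=5, jump=0, S_6=1
t=6: S=1, d=3, jump=0, S_7=1
t=7: S=1, d=0, jump=0, S_8=1
t=8: S=1, d=1, jump=1, S_9=2
t=9: S=2, d=2, jump=2, S_10=4

4


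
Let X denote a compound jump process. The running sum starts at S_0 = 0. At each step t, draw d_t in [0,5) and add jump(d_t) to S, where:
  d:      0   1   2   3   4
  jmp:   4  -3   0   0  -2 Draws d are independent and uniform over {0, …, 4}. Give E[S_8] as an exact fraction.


-8/5

Outcome values over d=0..4: [4, -3, 0, 0, -2]
Σy = -1, Σy² = 29, M = 5
μ = -1/5 = -1/5,  σ² = 29/5 − (-1/5)² = 144/25
E[S_8] = 0 + 8·(-1/5) = -8/5


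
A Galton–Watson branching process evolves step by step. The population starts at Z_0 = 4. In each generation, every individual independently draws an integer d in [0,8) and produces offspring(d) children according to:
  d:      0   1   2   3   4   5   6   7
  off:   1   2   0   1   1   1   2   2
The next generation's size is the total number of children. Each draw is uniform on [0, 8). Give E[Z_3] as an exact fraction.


Outcome values over d=0..7: [1, 2, 0, 1, 1, 1, 2, 2]
Σy = 10, Σy² = 16, M = 8
μ = 10/8 = 5/4,  σ² = 16/8 − (5/4)² = 7/16
E[Z_0] = 4
E[Z_1] = 5/4·E[Z_0] = 5
E[Z_2] = 5/4·E[Z_1] = 25/4
E[Z_3] = 5/4·E[Z_2] = 125/16

125/16


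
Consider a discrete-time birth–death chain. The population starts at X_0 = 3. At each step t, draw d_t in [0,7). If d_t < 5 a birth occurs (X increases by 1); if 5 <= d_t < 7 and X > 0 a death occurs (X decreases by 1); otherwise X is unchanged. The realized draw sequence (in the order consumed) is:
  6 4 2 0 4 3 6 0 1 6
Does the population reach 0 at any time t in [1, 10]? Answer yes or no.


t=0: X=3, d=6 → death, X_1=2
t=1: X=2, d=4 → birth, X_2=3
t=2: X=3, d=2 → birth, X_3=4
t=3: X=4, d=0 → birth, X_4=5
t=4: X=5, d=4 → birth, X_5=6
t=5: X=6, d=3 → birth, X_6=7
t=6: X=7, d=6 → death, X_7=6
t=7: X=6, d=0 → birth, X_8=7
t=8: X=7, d=1 → birth, X_9=8
t=9: X=8, d=6 → death, X_10=7

no


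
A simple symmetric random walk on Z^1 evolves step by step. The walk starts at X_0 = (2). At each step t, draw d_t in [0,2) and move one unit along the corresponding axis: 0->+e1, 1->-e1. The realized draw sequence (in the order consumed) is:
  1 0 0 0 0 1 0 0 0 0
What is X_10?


t=0: X=(2), d=1 → -e1, X_1=(1)
t=1: X=(1), d=0 → +e1, X_2=(2)
t=2: X=(2), d=0 → +e1, X_3=(3)
t=3: X=(3), d=0 → +e1, X_4=(4)
t=4: X=(4), d=0 → +e1, X_5=(5)
t=5: X=(5), d=1 → -e1, X_6=(4)
t=6: X=(4), d=0 → +e1, X_7=(5)
t=7: X=(5), d=0 → +e1, X_8=(6)
t=8: X=(6), d=0 → +e1, X_9=(7)
t=9: X=(7), d=0 → +e1, X_10=(8)

(8)


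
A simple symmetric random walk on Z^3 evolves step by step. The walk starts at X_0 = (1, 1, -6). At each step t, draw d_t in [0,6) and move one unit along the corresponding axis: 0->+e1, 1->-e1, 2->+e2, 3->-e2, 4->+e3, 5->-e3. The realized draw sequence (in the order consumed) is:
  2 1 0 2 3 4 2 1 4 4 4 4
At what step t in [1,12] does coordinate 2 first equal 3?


t=0: X=(1, 1, -6), d=2 → +e2, X_1=(1, 2, -6)
t=1: X=(1, 2, -6), d=1 → -e1, X_2=(0, 2, -6)
t=2: X=(0, 2, -6), d=0 → +e1, X_3=(1, 2, -6)
t=3: X=(1, 2, -6), d=2 → +e2, X_4=(1, 3, -6)
t=4: X=(1, 3, -6), d=3 → -e2, X_5=(1, 2, -6)
t=5: X=(1, 2, -6), d=4 → +e3, X_6=(1, 2, -5)
t=6: X=(1, 2, -5), d=2 → +e2, X_7=(1, 3, -5)
t=7: X=(1, 3, -5), d=1 → -e1, X_8=(0, 3, -5)
t=8: X=(0, 3, -5), d=4 → +e3, X_9=(0, 3, -4)
t=9: X=(0, 3, -4), d=4 → +e3, X_10=(0, 3, -3)
t=10: X=(0, 3, -3), d=4 → +e3, X_11=(0, 3, -2)
t=11: X=(0, 3, -2), d=4 → +e3, X_12=(0, 3, -1)

4


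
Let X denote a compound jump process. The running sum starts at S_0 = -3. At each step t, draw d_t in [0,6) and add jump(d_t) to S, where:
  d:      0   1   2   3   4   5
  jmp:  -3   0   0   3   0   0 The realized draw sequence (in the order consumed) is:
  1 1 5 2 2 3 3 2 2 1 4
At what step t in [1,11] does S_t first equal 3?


t=0: S=-3, d=1, jump=0, S_1=-3
t=1: S=-3, d=1, jump=0, S_2=-3
t=2: S=-3, d=5, jump=0, S_3=-3
t=3: S=-3, d=2, jump=0, S_4=-3
t=4: S=-3, d=2, jump=0, S_5=-3
t=5: S=-3, d=3, jump=3, S_6=0
t=6: S=0, d=3, jump=3, S_7=3
t=7: S=3, d=2, jump=0, S_8=3
t=8: S=3, d=2, jump=0, S_9=3
t=9: S=3, d=1, jump=0, S_10=3
t=10: S=3, d=4, jump=0, S_11=3

7


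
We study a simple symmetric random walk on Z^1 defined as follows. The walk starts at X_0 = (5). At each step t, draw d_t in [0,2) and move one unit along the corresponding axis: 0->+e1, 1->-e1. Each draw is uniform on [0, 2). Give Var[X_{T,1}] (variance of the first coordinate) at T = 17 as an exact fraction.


Outcome values over d=0..1: [1, -1]
Σy = 0, Σy² = 2, M = 2
μ = 0/2 = 0,  σ² = 2/2 − (0)² = 1
Independent increments: Var[X_17] = 17·σ² = 17·(1) = 17

17


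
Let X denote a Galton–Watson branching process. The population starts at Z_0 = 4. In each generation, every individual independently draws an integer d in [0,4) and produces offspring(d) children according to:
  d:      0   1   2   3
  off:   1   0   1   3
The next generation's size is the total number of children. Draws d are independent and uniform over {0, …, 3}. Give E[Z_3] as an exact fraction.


125/16

Outcome values over d=0..3: [1, 0, 1, 3]
Σy = 5, Σy² = 11, M = 4
μ = 5/4 = 5/4,  σ² = 11/4 − (5/4)² = 19/16
E[Z_0] = 4
E[Z_1] = 5/4·E[Z_0] = 5
E[Z_2] = 5/4·E[Z_1] = 25/4
E[Z_3] = 5/4·E[Z_2] = 125/16


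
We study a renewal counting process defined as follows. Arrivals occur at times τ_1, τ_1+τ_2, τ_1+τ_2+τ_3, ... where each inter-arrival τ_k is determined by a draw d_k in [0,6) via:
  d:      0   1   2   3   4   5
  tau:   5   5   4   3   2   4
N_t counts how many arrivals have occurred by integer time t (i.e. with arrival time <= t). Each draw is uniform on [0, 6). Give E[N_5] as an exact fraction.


13/12

Inter-arrival values over d=0..5: [5, 5, 4, 3, 2, 4]
Each d has probability 1/6, so the pmf of τ is: f(2) = 1/6, f(3) = 1/6, f(4) = 1/3, f(5) = 1/3
Renewal equation for m(n) = E[N_n]: condition on τ_1 = k (if k <= n, one arrival plus a fresh copy on the remaining n−k steps): m(n) = F(n) + Σ_{k<=n} f(k)·m(n−k), where F(n) = P(τ <= n) and m(0) = 0
m(1) = F(1) = 0
m(2) = F(2) = 1/6
m(3) = F(3) = 1/3
m(4) = F(4) + f(2)·m(2) = 2/3 + 1/6·1/6 = 25/36
m(5) = F(5) + f(2)·m(3) + f(3)·m(2) = 1 + 1/6·1/3 + 1/6·1/6 = 13/12
E[N_5] = m(5) = 13/12


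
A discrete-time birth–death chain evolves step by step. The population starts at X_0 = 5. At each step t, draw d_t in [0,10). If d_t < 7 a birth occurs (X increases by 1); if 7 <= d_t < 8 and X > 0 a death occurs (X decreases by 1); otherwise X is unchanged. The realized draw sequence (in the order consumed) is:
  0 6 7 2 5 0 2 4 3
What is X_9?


12

t=0: X=5, d=0 → birth, X_1=6
t=1: X=6, d=6 → birth, X_2=7
t=2: X=7, d=7 → death, X_3=6
t=3: X=6, d=2 → birth, X_4=7
t=4: X=7, d=5 → birth, X_5=8
t=5: X=8, d=0 → birth, X_6=9
t=6: X=9, d=2 → birth, X_7=10
t=7: X=10, d=4 → birth, X_8=11
t=8: X=11, d=3 → birth, X_9=12


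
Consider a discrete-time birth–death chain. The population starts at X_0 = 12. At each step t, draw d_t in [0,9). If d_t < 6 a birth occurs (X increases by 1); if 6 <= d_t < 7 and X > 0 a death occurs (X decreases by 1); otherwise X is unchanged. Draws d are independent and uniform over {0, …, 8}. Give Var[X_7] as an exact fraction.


266/81

X can drop by at most 1 per step and X_0 = 12 > T = 7, so X_t >= 12 − t >= 5 > 0 for every t <= 7: the floor at 0 (the 'and X > 0' condition) never binds. Hence X_7 = X_0 + Σ_{t<7} Y_t with i.i.d. increments Y_t = y(d_t) ∈ {+1, −1, 0}.
Outcome values over d=0..8: [1, 1, 1, 1, 1, 1, -1, 0, 0]
Σy = 5, Σy² = 7, M = 9
μ = 5/9 = 5/9,  σ² = 7/9 − (5/9)² = 38/81
Independent increments: Var[X_7] = 7·σ² = 7·(38/81) = 266/81


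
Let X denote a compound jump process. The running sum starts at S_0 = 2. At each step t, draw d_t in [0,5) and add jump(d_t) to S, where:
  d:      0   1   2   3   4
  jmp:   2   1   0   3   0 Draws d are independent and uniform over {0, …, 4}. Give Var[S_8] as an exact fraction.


272/25

Outcome values over d=0..4: [2, 1, 0, 3, 0]
Σy = 6, Σy² = 14, M = 5
μ = 6/5 = 6/5,  σ² = 14/5 − (6/5)² = 34/25
Independent increments: Var[S_8] = 8·σ² = 8·(34/25) = 272/25


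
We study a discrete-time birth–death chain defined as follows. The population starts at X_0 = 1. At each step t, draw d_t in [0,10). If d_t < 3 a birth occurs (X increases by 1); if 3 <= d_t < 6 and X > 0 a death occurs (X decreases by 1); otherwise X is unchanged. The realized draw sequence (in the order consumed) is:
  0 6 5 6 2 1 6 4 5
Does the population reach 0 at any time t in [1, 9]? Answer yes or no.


no

t=0: X=1, d=0 → birth, X_1=2
t=1: X=2, d=6 → hold, X_2=2
t=2: X=2, d=5 → death, X_3=1
t=3: X=1, d=6 → hold, X_4=1
t=4: X=1, d=2 → birth, X_5=2
t=5: X=2, d=1 → birth, X_6=3
t=6: X=3, d=6 → hold, X_7=3
t=7: X=3, d=4 → death, X_8=2
t=8: X=2, d=5 → death, X_9=1


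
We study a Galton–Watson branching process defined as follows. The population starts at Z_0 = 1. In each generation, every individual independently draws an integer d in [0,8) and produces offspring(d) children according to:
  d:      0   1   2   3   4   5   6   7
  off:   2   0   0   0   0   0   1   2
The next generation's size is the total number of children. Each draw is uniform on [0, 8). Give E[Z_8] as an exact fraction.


Outcome values over d=0..7: [2, 0, 0, 0, 0, 0, 1, 2]
Σy = 5, Σy² = 9, M = 8
μ = 5/8 = 5/8,  σ² = 9/8 − (5/8)² = 47/64
E[Z_0] = 1
E[Z_1] = 5/8·E[Z_0] = 5/8
E[Z_2] = 5/8·E[Z_1] = 25/64
E[Z_3] = 5/8·E[Z_2] = 125/512
E[Z_4] = 5/8·E[Z_3] = 625/4096
E[Z_5] = 5/8·E[Z_4] = 3125/32768
E[Z_6] = 5/8·E[Z_5] = 15625/262144
E[Z_7] = 5/8·E[Z_6] = 78125/2097152
E[Z_8] = 5/8·E[Z_7] = 390625/16777216

390625/16777216


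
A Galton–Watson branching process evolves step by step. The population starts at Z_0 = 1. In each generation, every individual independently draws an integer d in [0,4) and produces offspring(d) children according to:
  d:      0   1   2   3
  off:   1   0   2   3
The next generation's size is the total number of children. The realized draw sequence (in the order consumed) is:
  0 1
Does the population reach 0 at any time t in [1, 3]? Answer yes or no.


gen 0: Z_0=1, draws=[0], offspring=[1], Z_1=1
gen 1: Z_1=1, draws=[1], offspring=[0], Z_2=0
gen 2: Z_2=0, draws=[], offspring=[], Z_3=0

yes


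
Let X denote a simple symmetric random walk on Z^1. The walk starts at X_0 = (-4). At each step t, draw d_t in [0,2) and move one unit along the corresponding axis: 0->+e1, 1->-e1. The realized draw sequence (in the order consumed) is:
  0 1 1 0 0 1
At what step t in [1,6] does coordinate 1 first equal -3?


t=0: X=(-4), d=0 → +e1, X_1=(-3)
t=1: X=(-3), d=1 → -e1, X_2=(-4)
t=2: X=(-4), d=1 → -e1, X_3=(-5)
t=3: X=(-5), d=0 → +e1, X_4=(-4)
t=4: X=(-4), d=0 → +e1, X_5=(-3)
t=5: X=(-3), d=1 → -e1, X_6=(-4)

1


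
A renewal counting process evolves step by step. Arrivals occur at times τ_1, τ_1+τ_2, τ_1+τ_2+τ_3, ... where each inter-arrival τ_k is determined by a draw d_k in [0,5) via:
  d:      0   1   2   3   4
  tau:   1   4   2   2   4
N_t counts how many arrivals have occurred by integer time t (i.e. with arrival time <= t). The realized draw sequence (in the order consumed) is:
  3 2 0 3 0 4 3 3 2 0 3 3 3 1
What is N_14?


draw d_1=3: τ_1=2, arrival time A_1=2
draw d_2=2: τ_2=2, arrival time A_2=4
draw d_3=0: τ_3=1, arrival time A_3=5
draw d_4=3: τ_4=2, arrival time A_4=7
draw d_5=0: τ_5=1, arrival time A_5=8
draw d_6=4: τ_6=4, arrival time A_6=12
draw d_7=3: τ_7=2, arrival time A_7=14
draw d_8=3: τ_8=2, arrival time A_8=16
draw d_9=2: τ_9=2, arrival time A_9=18
draw d_10=0: τ_10=1, arrival time A_10=19
draw d_11=3: τ_11=2, arrival time A_11=21
draw d_12=3: τ_12=2, arrival time A_12=23
draw d_13=3: τ_13=2, arrival time A_13=25
draw d_14=1: τ_14=4, arrival time A_14=29
N_t over t=0..14: 0:0 1:0 2:1 3:1 4:2 5:3 6:3 7:4 8:5 9:5 10:5 11:5 12:6 13:6 14:7

7


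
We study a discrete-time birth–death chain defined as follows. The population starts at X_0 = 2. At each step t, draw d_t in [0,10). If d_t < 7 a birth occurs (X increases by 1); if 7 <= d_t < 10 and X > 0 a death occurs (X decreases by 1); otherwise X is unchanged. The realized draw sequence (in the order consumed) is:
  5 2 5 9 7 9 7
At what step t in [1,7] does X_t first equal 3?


1

t=0: X=2, d=5 → birth, X_1=3
t=1: X=3, d=2 → birth, X_2=4
t=2: X=4, d=5 → birth, X_3=5
t=3: X=5, d=9 → death, X_4=4
t=4: X=4, d=7 → death, X_5=3
t=5: X=3, d=9 → death, X_6=2
t=6: X=2, d=7 → death, X_7=1


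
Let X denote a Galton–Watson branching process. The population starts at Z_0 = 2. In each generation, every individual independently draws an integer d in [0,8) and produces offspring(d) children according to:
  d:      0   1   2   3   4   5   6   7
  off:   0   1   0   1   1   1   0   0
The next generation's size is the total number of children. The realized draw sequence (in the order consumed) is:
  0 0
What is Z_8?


gen 0: Z_0=2, draws=[0, 0], offspring=[0, 0], Z_1=0
gen 1: Z_1=0, draws=[], offspring=[], Z_2=0
gen 2: Z_2=0, draws=[], offspring=[], Z_3=0
gen 3: Z_3=0, draws=[], offspring=[], Z_4=0
gen 4: Z_4=0, draws=[], offspring=[], Z_5=0
gen 5: Z_5=0, draws=[], offspring=[], Z_6=0
gen 6: Z_6=0, draws=[], offspring=[], Z_7=0
gen 7: Z_7=0, draws=[], offspring=[], Z_8=0

0


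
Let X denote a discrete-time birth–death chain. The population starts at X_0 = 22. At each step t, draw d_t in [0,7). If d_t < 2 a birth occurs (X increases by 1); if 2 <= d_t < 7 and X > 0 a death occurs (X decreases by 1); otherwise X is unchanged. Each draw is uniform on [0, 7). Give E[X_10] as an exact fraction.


X can drop by at most 1 per step and X_0 = 22 > T = 10, so X_t >= 22 − t >= 12 > 0 for every t <= 10: the floor at 0 (the 'and X > 0' condition) never binds. Hence X_10 = X_0 + Σ_{t<10} Y_t with i.i.d. increments Y_t = y(d_t) ∈ {+1, −1, 0}.
Outcome values over d=0..6: [1, 1, -1, -1, -1, -1, -1]
Σy = -3, Σy² = 7, M = 7
μ = -3/7 = -3/7,  σ² = 7/7 − (-3/7)² = 40/49
E[X_10] = 22 + 10·(-3/7) = 124/7

124/7


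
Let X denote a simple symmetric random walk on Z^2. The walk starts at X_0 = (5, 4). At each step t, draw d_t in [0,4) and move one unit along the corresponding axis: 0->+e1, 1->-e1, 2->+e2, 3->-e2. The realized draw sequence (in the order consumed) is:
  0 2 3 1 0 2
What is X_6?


t=0: X=(5, 4), d=0 → +e1, X_1=(6, 4)
t=1: X=(6, 4), d=2 → +e2, X_2=(6, 5)
t=2: X=(6, 5), d=3 → -e2, X_3=(6, 4)
t=3: X=(6, 4), d=1 → -e1, X_4=(5, 4)
t=4: X=(5, 4), d=0 → +e1, X_5=(6, 4)
t=5: X=(6, 4), d=2 → +e2, X_6=(6, 5)

(6, 5)


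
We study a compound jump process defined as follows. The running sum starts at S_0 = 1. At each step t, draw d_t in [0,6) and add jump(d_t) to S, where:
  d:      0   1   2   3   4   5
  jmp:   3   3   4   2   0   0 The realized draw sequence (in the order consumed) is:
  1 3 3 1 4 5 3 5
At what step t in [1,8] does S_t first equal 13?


7

t=0: S=1, d=1, jump=3, S_1=4
t=1: S=4, d=3, jump=2, S_2=6
t=2: S=6, d=3, jump=2, S_3=8
t=3: S=8, d=1, jump=3, S_4=11
t=4: S=11, d=4, jump=0, S_5=11
t=5: S=11, d=5, jump=0, S_6=11
t=6: S=11, d=3, jump=2, S_7=13
t=7: S=13, d=5, jump=0, S_8=13


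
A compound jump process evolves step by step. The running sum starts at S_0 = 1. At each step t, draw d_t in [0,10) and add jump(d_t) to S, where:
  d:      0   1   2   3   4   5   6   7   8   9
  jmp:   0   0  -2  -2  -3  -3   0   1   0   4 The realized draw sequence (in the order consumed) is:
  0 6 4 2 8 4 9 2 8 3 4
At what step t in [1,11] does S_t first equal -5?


t=0: S=1, d=0, jump=0, S_1=1
t=1: S=1, d=6, jump=0, S_2=1
t=2: S=1, d=4, jump=-3, S_3=-2
t=3: S=-2, d=2, jump=-2, S_4=-4
t=4: S=-4, d=8, jump=0, S_5=-4
t=5: S=-4, d=4, jump=-3, S_6=-7
t=6: S=-7, d=9, jump=4, S_7=-3
t=7: S=-3, d=2, jump=-2, S_8=-5
t=8: S=-5, d=8, jump=0, S_9=-5
t=9: S=-5, d=3, jump=-2, S_10=-7
t=10: S=-7, d=4, jump=-3, S_11=-10

8


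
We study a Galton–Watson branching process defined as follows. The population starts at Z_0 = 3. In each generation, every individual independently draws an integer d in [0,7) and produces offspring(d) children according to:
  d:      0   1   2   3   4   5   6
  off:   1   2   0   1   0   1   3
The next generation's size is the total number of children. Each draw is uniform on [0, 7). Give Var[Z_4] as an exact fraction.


124968960/5764801

Outcome values over d=0..6: [1, 2, 0, 1, 0, 1, 3]
Σy = 8, Σy² = 16, M = 7
μ = 8/7 = 8/7,  σ² = 16/7 − (8/7)² = 48/49
V_0 = 0, E_0 = 3
V_1 = 48/49·E_0 + (8/7)²·V_0 = 144/49;  E_1 = 24/7
V_2 = 48/49·E_1 + (8/7)²·V_1 = 17280/2401;  E_2 = 192/49
V_3 = 48/49·E_2 + (8/7)²·V_2 = 1557504/117649;  E_3 = 1536/343
V_4 = 48/49·E_3 + (8/7)²·V_3 = 124968960/5764801;  E_4 = 12288/2401


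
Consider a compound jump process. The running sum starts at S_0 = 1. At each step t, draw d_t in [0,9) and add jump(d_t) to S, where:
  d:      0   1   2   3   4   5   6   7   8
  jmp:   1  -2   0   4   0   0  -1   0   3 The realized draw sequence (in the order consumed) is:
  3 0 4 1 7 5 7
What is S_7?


t=0: S=1, d=3, jump=4, S_1=5
t=1: S=5, d=0, jump=1, S_2=6
t=2: S=6, d=4, jump=0, S_3=6
t=3: S=6, d=1, jump=-2, S_4=4
t=4: S=4, d=7, jump=0, S_5=4
t=5: S=4, d=5, jump=0, S_6=4
t=6: S=4, d=7, jump=0, S_7=4

4


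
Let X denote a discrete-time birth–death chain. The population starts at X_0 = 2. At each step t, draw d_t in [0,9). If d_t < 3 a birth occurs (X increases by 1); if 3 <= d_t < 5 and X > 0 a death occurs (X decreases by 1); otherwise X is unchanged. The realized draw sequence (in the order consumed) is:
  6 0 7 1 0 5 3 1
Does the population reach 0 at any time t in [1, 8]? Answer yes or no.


no

t=0: X=2, d=6 → hold, X_1=2
t=1: X=2, d=0 → birth, X_2=3
t=2: X=3, d=7 → hold, X_3=3
t=3: X=3, d=1 → birth, X_4=4
t=4: X=4, d=0 → birth, X_5=5
t=5: X=5, d=5 → hold, X_6=5
t=6: X=5, d=3 → death, X_7=4
t=7: X=4, d=1 → birth, X_8=5


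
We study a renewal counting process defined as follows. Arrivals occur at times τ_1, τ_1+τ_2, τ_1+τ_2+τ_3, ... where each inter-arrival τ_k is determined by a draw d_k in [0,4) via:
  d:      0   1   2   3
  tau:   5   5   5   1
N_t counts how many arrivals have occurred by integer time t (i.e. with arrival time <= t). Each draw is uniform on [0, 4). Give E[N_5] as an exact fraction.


1109/1024

Inter-arrival values over d=0..3: [5, 5, 5, 1]
Each d has probability 1/4, so the pmf of τ is: f(1) = 1/4, f(5) = 3/4
Renewal equation for m(n) = E[N_n]: condition on τ_1 = k (if k <= n, one arrival plus a fresh copy on the remaining n−k steps): m(n) = F(n) + Σ_{k<=n} f(k)·m(n−k), where F(n) = P(τ <= n) and m(0) = 0
m(1) = F(1) = 1/4
m(2) = F(2) + f(1)·m(1) = 1/4 + 1/4·1/4 = 5/16
m(3) = F(3) + f(1)·m(2) = 1/4 + 1/4·5/16 = 21/64
m(4) = F(4) + f(1)·m(3) = 1/4 + 1/4·21/64 = 85/256
m(5) = F(5) + f(1)·m(4) = 1 + 1/4·85/256 = 1109/1024
E[N_5] = m(5) = 1109/1024


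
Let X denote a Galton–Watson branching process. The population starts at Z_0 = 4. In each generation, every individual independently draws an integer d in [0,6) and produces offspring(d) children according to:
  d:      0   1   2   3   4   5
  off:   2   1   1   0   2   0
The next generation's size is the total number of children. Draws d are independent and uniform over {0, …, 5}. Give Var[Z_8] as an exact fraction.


Outcome values over d=0..5: [2, 1, 1, 0, 2, 0]
Σy = 6, Σy² = 10, M = 6
μ = 6/6 = 1,  σ² = 10/6 − (1)² = 2/3
V_0 = 0, E_0 = 4
V_1 = 2/3·E_0 + (1)²·V_0 = 8/3;  E_1 = 4
V_2 = 2/3·E_1 + (1)²·V_1 = 16/3;  E_2 = 4
V_3 = 2/3·E_2 + (1)²·V_2 = 8;  E_3 = 4
V_4 = 2/3·E_3 + (1)²·V_3 = 32/3;  E_4 = 4
V_5 = 2/3·E_4 + (1)²·V_4 = 40/3;  E_5 = 4
V_6 = 2/3·E_5 + (1)²·V_5 = 16;  E_6 = 4
V_7 = 2/3·E_6 + (1)²·V_6 = 56/3;  E_7 = 4
V_8 = 2/3·E_7 + (1)²·V_7 = 64/3;  E_8 = 4

64/3


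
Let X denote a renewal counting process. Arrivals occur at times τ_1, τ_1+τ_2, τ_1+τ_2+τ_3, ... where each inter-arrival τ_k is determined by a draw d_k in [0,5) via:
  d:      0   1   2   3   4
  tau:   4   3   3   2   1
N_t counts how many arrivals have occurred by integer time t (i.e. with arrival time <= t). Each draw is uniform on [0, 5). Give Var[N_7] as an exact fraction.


Inter-arrival values over d=0..4: [4, 3, 3, 2, 1]
Each d has probability 1/5, so the pmf of τ is: f(1) = 1/5, f(2) = 1/5, f(3) = 2/5, f(4) = 1/5
Let p_n(j) = P(N_n = j), with p_0 = [1]. Condition on τ_1: p_n(0) = P(τ > n), and for j >= 1, p_n(j) = Σ_{k<=n} f(k)·p_{n−k}(j−1)
p_1 = [4/5, 1/5]  (j = 0..1)
p_2 = [3/5, 9/25, 1/25]  (j = 0..2)
p_3 = [1/5, 17/25, 14/125, 1/125]  (j = 0..3)
p_4 = [0, 17/25, 36/125, 19/625, 1/625]  (j = 0..4)
p_5 = [0, 11/25, 57/125, 12/125, 24/3125, 1/3125]  (j = 0..5)
p_6 = [0, 1/5, 71/125, 126/625, 89/3125, 29/15625, 1/15625]  (j = 0..6)
p_7 = [0, 1/25, 67/125, 214/625, 229/3125, 123/15625, 34/78125, 1/78125]  (j = 0..7)
E[N_7] = Σ j·p_7(j) = 193311/78125;  E[N_7²] = Σ j²·p_7(j) = 519623/78125
Var[N_7] = 519623/78125 − (193311/78125)² = 3226404154/6103515625

3226404154/6103515625


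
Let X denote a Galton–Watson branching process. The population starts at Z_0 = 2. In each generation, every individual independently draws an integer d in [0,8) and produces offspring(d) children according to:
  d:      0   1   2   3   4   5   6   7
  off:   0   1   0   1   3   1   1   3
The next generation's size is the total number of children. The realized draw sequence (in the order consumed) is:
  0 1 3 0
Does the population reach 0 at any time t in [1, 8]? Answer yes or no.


yes

gen 0: Z_0=2, draws=[0, 1], offspring=[0, 1], Z_1=1
gen 1: Z_1=1, draws=[3], offspring=[1], Z_2=1
gen 2: Z_2=1, draws=[0], offspring=[0], Z_3=0
gen 3: Z_3=0, draws=[], offspring=[], Z_4=0
gen 4: Z_4=0, draws=[], offspring=[], Z_5=0
gen 5: Z_5=0, draws=[], offspring=[], Z_6=0
gen 6: Z_6=0, draws=[], offspring=[], Z_7=0
gen 7: Z_7=0, draws=[], offspring=[], Z_8=0


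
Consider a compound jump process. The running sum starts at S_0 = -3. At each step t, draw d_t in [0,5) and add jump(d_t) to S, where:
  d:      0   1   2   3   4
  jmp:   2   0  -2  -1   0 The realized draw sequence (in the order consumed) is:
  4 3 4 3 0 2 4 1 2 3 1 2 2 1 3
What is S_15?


-13

t=0: S=-3, d=4, jump=0, S_1=-3
t=1: S=-3, d=3, jump=-1, S_2=-4
t=2: S=-4, d=4, jump=0, S_3=-4
t=3: S=-4, d=3, jump=-1, S_4=-5
t=4: S=-5, d=0, jump=2, S_5=-3
t=5: S=-3, d=2, jump=-2, S_6=-5
t=6: S=-5, d=4, jump=0, S_7=-5
t=7: S=-5, d=1, jump=0, S_8=-5
t=8: S=-5, d=2, jump=-2, S_9=-7
t=9: S=-7, d=3, jump=-1, S_10=-8
t=10: S=-8, d=1, jump=0, S_11=-8
t=11: S=-8, d=2, jump=-2, S_12=-10
t=12: S=-10, d=2, jump=-2, S_13=-12
t=13: S=-12, d=1, jump=0, S_14=-12
t=14: S=-12, d=3, jump=-1, S_15=-13


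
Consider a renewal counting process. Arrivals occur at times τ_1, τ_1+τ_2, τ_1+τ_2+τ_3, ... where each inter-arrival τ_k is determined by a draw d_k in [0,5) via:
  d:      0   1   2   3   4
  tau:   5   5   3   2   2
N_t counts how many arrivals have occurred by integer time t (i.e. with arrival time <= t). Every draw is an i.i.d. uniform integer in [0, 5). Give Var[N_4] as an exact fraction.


314/625

Inter-arrival values over d=0..4: [5, 5, 3, 2, 2]
Each d has probability 1/5, so the pmf of τ is: f(2) = 2/5, f(3) = 1/5, f(5) = 2/5
Let p_n(j) = P(N_n = j), with p_0 = [1]. Condition on τ_1: p_n(0) = P(τ > n), and for j >= 1, p_n(j) = Σ_{k<=n} f(k)·p_{n−k}(j−1)
p_1 = [1]  (j = 0)
p_2 = [3/5, 2/5]  (j = 0..1)
p_3 = [2/5, 3/5]  (j = 0..1)
p_4 = [2/5, 11/25, 4/25]  (j = 0..2)
E[N_4] = Σ j·p_4(j) = 19/25;  E[N_4²] = Σ j²·p_4(j) = 27/25
Var[N_4] = 27/25 − (19/25)² = 314/625
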